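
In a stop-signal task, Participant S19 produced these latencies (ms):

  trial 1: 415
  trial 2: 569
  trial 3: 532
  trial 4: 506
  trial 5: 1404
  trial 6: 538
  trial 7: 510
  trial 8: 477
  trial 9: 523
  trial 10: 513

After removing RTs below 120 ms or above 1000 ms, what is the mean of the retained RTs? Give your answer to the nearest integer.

509 ms

Excluded: 1404
Retained (n=9): Σ = 4583
Mean = 4583/9 = 509.2222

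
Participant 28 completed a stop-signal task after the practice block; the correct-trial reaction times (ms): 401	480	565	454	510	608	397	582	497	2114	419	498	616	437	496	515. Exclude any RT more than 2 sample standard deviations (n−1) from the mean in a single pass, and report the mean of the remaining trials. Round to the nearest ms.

n = 16, ΣRT = 9589, M = 599.312
Σ(x−M)² = 2517067.44; s = √(2517067.44/15) = 409.639
Cutoffs: 599.312 ± 2·409.639 → [-220.0, 1418.6]
Outside: 2114 → excluded.
Retained (n=15): Σ = 7475, mean = 7475/15 = 498.333

498 ms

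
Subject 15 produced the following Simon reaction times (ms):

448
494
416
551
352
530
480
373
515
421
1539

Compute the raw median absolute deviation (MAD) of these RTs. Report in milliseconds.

Sorted: 352, 373, 416, 421, 448, 480, 494, 515, 530, 551, 1539 → median = 480
|x − 480|: 32, 14, 64, 71, 128, 50, 0, 107, 35, 59, 1059
Sorted deviations: 0, 14, 32, 35, 50, 59, 64, 71, 107, 128, 1059 → MAD = 59

59 ms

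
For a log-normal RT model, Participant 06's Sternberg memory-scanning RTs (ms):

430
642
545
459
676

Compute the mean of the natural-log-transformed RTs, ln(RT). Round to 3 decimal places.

ln(RT): 6.0638, 6.4646, 6.3008, 6.1291, 6.5162
Σ ln(RT) = 31.4744
Mean = 31.4744/5 = 6.29488

6.295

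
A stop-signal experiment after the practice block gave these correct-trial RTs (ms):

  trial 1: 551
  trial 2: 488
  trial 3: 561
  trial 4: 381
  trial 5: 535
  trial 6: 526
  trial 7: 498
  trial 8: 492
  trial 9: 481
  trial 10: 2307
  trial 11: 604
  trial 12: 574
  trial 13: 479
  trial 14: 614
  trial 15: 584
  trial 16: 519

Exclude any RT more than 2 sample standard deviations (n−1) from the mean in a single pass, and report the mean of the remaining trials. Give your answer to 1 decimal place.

525.8 ms

n = 16, ΣRT = 10194, M = 637.125
Σ(x−M)² = 3024499.75; s = √(3024499.75/15) = 449.036
Cutoffs: 637.125 ± 2·449.036 → [-260.9, 1535.2]
Outside: 2307 → excluded.
Retained (n=15): Σ = 7887, mean = 7887/15 = 525.800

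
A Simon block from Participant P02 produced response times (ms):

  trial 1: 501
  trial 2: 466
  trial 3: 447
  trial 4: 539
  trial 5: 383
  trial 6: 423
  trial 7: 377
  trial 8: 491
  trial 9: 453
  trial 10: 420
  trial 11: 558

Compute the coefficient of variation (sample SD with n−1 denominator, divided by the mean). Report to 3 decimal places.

0.128

n = 11, Σ = 5058, M = 459.8182
Σ(x−M)² = 34527.636; s = √(34527.636/10) = 58.7602
CV = 58.7602 / 459.8182 = 0.12779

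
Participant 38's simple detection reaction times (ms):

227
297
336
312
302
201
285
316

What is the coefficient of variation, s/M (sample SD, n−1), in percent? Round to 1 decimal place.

n = 8, Σ = 2276, M = 284.5000
Σ(x−M)² = 15142.000; s = √(15142.000/7) = 46.5096
CV = 46.5096 / 284.5000 = 0.16348 = 16.348%

16.3%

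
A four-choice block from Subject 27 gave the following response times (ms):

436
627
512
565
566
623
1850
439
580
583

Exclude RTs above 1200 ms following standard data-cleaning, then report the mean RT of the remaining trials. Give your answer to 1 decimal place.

547.9 ms

Excluded: 1850
Retained (n=9): Σ = 4931
Mean = 4931/9 = 547.8889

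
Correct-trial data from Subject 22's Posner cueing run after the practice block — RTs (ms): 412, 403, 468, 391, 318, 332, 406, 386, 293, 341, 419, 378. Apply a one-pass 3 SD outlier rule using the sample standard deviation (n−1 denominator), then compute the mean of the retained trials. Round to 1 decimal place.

378.9 ms

n = 12, ΣRT = 4547, M = 378.917
Σ(x−M)² = 26878.92; s = √(26878.92/11) = 49.432
Cutoffs: 378.917 ± 3·49.432 → [230.6, 527.2]
No RTs fall outside the cutoffs; all 12 retained. Mean = 4547/12 = 378.917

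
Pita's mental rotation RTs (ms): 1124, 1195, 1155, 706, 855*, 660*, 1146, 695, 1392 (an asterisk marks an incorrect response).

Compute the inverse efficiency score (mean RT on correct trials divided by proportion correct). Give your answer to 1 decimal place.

Correct trials (n=7): 1124, 1195, 1155, 706, 1146, 695, 1392
Mean correct RT = 7413/7 = 1059.0000 ms
Proportion correct = 7/9
IES = 1059.0000 / (7/9) = 1361.571 ms

1361.6 ms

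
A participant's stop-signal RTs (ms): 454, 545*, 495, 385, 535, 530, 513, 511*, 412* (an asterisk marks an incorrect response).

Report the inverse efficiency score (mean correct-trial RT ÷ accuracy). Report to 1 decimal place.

Correct trials (n=6): 454, 495, 385, 535, 530, 513
Mean correct RT = 2912/6 = 485.3333 ms
Proportion correct = 6/9
IES = 485.3333 / (6/9) = 728.000 ms

728.0 ms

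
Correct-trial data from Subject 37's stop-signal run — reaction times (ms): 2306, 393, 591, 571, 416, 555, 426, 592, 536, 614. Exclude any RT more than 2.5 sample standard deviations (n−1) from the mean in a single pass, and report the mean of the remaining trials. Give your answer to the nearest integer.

n = 10, ΣRT = 7000, M = 700.000
Σ(x−M)² = 2924720.00; s = √(2924720.00/9) = 570.060
Cutoffs: 700.000 ± 2.5·570.060 → [-725.2, 2125.2]
Outside: 2306 → excluded.
Retained (n=9): Σ = 4694, mean = 4694/9 = 521.556

522 ms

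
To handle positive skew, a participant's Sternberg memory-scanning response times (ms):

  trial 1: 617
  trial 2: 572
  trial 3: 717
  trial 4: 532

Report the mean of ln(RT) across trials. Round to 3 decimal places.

ln(RT): 6.4249, 6.3491, 6.5751, 6.2766
Σ ln(RT) = 25.6257
Mean = 25.6257/4 = 6.40643

6.406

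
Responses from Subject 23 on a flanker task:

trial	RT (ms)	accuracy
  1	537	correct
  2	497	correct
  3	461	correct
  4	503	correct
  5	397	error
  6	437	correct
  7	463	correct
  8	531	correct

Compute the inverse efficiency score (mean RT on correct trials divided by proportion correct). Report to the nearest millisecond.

Correct trials (n=7): 537, 497, 461, 503, 437, 463, 531
Mean correct RT = 3429/7 = 489.8571 ms
Proportion correct = 7/8
IES = 489.8571 / (7/8) = 559.837 ms

560 ms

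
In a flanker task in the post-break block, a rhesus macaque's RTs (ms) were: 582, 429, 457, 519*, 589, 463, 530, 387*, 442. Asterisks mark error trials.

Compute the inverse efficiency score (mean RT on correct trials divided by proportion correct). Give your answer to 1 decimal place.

641.4 ms

Correct trials (n=7): 582, 429, 457, 589, 463, 530, 442
Mean correct RT = 3492/7 = 498.8571 ms
Proportion correct = 7/9
IES = 498.8571 / (7/9) = 641.388 ms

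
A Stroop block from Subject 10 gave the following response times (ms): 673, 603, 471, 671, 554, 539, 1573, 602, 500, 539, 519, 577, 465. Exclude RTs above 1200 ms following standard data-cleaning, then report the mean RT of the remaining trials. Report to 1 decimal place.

Excluded: 1573
Retained (n=12): Σ = 6713
Mean = 6713/12 = 559.4167

559.4 ms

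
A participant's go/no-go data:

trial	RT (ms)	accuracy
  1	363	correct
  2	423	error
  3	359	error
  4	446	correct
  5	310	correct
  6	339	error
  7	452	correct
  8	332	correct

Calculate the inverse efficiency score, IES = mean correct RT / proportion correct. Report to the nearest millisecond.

Correct trials (n=5): 363, 446, 310, 452, 332
Mean correct RT = 1903/5 = 380.6000 ms
Proportion correct = 5/8
IES = 380.6000 / (5/8) = 608.960 ms

609 ms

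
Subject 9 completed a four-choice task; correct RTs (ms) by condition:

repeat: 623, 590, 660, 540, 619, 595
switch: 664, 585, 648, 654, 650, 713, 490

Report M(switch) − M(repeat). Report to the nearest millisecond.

25 ms

M(repeat) = 3627/6 = 604.500
M(switch) = 4404/7 = 629.143
Difference = 629.143 − 604.500 = 24.643 ms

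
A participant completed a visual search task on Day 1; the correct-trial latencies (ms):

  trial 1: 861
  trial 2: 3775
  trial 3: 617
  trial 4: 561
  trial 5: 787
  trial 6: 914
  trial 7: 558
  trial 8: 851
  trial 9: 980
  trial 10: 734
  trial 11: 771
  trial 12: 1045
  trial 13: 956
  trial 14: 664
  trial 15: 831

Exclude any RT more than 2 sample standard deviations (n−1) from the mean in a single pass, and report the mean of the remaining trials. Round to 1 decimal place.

n = 15, ΣRT = 14905, M = 993.667
Σ(x−M)² = 8598099.33; s = √(8598099.33/14) = 783.677
Cutoffs: 993.667 ± 2·783.677 → [-573.7, 2561.0]
Outside: 3775 → excluded.
Retained (n=14): Σ = 11130, mean = 11130/14 = 795.000

795.0 ms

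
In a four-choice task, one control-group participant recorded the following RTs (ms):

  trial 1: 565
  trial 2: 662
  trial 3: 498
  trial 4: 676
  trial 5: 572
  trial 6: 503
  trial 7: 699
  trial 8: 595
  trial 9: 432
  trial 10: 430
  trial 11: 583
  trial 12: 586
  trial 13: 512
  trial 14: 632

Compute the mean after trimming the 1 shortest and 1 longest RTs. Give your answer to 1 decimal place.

Sorted: 430, 432, 498, 503, 512, 565, 572, 583, 586, 595, 632, 662, 676, 699
Drop lowest 1 (430) and highest 1 (699)
Remaining (n=12): Σ = 6816, mean = 6816/12 = 568.000

568.0 ms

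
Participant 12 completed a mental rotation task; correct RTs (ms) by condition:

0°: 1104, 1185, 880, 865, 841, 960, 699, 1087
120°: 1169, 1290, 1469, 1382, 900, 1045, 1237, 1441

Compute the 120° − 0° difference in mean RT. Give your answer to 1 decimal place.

289.0 ms

M(0°) = 7621/8 = 952.625
M(120°) = 9933/8 = 1241.625
Difference = 1241.625 − 952.625 = 289.000 ms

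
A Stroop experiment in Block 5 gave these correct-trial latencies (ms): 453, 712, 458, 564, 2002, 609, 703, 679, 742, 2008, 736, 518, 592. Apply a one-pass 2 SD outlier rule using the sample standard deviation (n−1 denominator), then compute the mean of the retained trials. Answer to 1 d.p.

n = 13, ΣRT = 10776, M = 828.923
Σ(x−M)² = 3384784.92; s = √(3384784.92/12) = 531.098
Cutoffs: 828.923 ± 2·531.098 → [-233.3, 1891.1]
Outside: 2002, 2008 → excluded.
Retained (n=11): Σ = 6766, mean = 6766/11 = 615.091

615.1 ms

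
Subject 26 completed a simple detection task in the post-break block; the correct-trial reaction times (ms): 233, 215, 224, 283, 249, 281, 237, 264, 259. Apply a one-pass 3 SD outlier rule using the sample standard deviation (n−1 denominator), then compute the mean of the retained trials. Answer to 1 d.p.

n = 9, ΣRT = 2245, M = 249.444
Σ(x−M)² = 4684.22; s = √(4684.22/8) = 24.198
Cutoffs: 249.444 ± 3·24.198 → [176.9, 322.0]
No RTs fall outside the cutoffs; all 9 retained. Mean = 2245/9 = 249.444

249.4 ms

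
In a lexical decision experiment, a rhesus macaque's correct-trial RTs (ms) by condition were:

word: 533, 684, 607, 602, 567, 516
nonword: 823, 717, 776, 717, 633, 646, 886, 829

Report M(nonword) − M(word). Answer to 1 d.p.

168.5 ms

M(word) = 3509/6 = 584.833
M(nonword) = 6027/8 = 753.375
Difference = 753.375 − 584.833 = 168.542 ms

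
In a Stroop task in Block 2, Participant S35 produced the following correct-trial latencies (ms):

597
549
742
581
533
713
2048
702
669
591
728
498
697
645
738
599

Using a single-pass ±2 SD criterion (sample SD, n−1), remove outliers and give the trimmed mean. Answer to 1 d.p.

n = 16, ΣRT = 11630, M = 726.875
Σ(x−M)² = 1952053.75; s = √(1952053.75/15) = 360.745
Cutoffs: 726.875 ± 2·360.745 → [5.4, 1448.4]
Outside: 2048 → excluded.
Retained (n=15): Σ = 9582, mean = 9582/15 = 638.800

638.8 ms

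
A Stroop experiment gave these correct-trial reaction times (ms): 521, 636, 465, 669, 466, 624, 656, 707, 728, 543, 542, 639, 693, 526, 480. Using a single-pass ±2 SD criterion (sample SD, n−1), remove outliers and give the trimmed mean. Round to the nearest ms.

593 ms

n = 15, ΣRT = 8895, M = 593.000
Σ(x−M)² = 115948.00; s = √(115948.00/14) = 91.005
Cutoffs: 593.000 ± 2·91.005 → [411.0, 775.0]
No RTs fall outside the cutoffs; all 15 retained. Mean = 8895/15 = 593.000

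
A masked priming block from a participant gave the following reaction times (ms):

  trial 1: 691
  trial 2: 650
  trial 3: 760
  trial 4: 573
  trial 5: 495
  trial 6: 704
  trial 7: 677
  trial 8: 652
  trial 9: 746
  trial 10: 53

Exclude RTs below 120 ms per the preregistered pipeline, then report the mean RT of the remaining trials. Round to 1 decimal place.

660.9 ms

Excluded: 53
Retained (n=9): Σ = 5948
Mean = 5948/9 = 660.8889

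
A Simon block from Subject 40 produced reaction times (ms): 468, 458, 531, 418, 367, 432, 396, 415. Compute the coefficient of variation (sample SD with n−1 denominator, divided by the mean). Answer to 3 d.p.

n = 8, Σ = 3485, M = 435.6250
Σ(x−M)² = 17673.875; s = √(17673.875/7) = 50.2478
CV = 50.2478 / 435.6250 = 0.11535

0.115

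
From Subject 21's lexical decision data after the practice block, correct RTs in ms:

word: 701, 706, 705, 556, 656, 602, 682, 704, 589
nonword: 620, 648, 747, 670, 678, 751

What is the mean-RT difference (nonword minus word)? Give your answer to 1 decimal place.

30.0 ms

M(word) = 5901/9 = 655.667
M(nonword) = 4114/6 = 685.667
Difference = 685.667 − 655.667 = 30.000 ms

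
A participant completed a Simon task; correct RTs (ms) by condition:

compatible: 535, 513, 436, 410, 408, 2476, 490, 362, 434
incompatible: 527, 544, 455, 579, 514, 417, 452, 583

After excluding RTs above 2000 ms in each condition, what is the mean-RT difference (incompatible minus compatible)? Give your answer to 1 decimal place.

compatible: exclude 2476
M(compatible) = 3588/8 = 448.500
M(incompatible) = 4071/8 = 508.875
Difference = 508.875 − 448.500 = 60.375 ms

60.4 ms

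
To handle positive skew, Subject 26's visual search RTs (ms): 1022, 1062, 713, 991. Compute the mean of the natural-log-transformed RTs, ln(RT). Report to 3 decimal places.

6.841

ln(RT): 6.9295, 6.9679, 6.5695, 6.8987
Σ ln(RT) = 27.3656
Mean = 27.3656/4 = 6.84141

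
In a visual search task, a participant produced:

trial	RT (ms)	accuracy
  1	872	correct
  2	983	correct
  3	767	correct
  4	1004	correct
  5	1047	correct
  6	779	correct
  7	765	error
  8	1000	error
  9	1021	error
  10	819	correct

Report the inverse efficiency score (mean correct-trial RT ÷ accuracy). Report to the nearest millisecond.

Correct trials (n=7): 872, 983, 767, 1004, 1047, 779, 819
Mean correct RT = 6271/7 = 895.8571 ms
Proportion correct = 7/10
IES = 895.8571 / (7/10) = 1279.796 ms

1280 ms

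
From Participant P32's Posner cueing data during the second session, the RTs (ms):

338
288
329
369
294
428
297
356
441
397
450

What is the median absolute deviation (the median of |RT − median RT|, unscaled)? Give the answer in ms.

Sorted: 288, 294, 297, 329, 338, 356, 369, 397, 428, 441, 450 → median = 356
|x − 356|: 18, 68, 27, 13, 62, 72, 59, 0, 85, 41, 94
Sorted deviations: 0, 13, 18, 27, 41, 59, 62, 68, 72, 85, 94 → MAD = 59

59 ms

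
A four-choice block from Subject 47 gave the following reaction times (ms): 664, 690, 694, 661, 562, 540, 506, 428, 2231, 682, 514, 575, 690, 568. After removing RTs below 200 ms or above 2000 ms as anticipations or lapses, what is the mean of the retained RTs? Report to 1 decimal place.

Excluded: 2231
Retained (n=13): Σ = 7774
Mean = 7774/13 = 598.0000

598.0 ms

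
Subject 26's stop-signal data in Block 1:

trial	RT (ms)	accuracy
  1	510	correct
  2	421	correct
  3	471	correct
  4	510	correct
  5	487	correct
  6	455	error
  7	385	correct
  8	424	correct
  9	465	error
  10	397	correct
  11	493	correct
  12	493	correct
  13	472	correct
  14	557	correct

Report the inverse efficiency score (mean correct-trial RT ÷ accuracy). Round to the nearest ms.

Correct trials (n=12): 510, 421, 471, 510, 487, 385, 424, 397, 493, 493, 472, 557
Mean correct RT = 5620/12 = 468.3333 ms
Proportion correct = 12/14
IES = 468.3333 / (12/14) = 546.389 ms

546 ms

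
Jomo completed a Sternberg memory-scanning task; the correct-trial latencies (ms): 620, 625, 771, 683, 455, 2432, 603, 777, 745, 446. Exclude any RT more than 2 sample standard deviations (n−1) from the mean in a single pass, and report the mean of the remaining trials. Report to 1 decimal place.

636.1 ms

n = 10, ΣRT = 8157, M = 815.700
Σ(x−M)² = 3025218.10; s = √(3025218.10/9) = 579.772
Cutoffs: 815.700 ± 2·579.772 → [-343.8, 1975.2]
Outside: 2432 → excluded.
Retained (n=9): Σ = 5725, mean = 5725/9 = 636.111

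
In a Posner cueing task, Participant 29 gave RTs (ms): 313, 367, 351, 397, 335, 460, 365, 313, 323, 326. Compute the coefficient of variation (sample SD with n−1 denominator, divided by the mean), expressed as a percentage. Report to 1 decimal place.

12.9%

n = 10, Σ = 3550, M = 355.0000
Σ(x−M)² = 18842.000; s = √(18842.000/9) = 45.7554
CV = 45.7554 / 355.0000 = 0.12889 = 12.889%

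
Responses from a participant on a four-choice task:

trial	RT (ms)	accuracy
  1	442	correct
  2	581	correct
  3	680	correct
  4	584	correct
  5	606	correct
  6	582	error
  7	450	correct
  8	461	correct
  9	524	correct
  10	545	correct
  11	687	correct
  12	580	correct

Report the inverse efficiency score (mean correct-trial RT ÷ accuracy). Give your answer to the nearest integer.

Correct trials (n=11): 442, 581, 680, 584, 606, 450, 461, 524, 545, 687, 580
Mean correct RT = 6140/11 = 558.1818 ms
Proportion correct = 11/12
IES = 558.1818 / (11/12) = 608.926 ms

609 ms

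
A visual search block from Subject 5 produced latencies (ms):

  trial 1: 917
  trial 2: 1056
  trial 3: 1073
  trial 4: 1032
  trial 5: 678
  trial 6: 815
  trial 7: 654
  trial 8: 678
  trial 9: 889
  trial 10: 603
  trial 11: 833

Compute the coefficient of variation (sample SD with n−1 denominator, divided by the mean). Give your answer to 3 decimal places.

n = 11, Σ = 9228, M = 838.9091
Σ(x−M)² = 290052.909; s = √(290052.909/10) = 170.3094
CV = 170.3094 / 838.9091 = 0.20301

0.203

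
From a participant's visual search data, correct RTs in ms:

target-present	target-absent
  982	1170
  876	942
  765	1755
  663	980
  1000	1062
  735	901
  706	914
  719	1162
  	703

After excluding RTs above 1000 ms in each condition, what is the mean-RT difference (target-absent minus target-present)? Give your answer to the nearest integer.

82 ms

target-absent: exclude 1170, 1755, 1062, 1162
M(target-present) = 6446/8 = 805.750
M(target-absent) = 4440/5 = 888.000
Difference = 888.000 − 805.750 = 82.250 ms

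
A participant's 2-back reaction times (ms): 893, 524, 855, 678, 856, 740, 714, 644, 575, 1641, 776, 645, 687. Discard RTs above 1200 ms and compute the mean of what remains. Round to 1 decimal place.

Excluded: 1641
Retained (n=12): Σ = 8587
Mean = 8587/12 = 715.5833

715.6 ms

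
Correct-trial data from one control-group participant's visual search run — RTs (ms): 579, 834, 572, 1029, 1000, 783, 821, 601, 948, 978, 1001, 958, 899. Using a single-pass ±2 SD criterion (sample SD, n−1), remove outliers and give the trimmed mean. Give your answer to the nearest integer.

n = 13, ΣRT = 11003, M = 846.385
Σ(x−M)² = 335537.08; s = √(335537.08/12) = 167.217
Cutoffs: 846.385 ± 2·167.217 → [512.0, 1180.8]
No RTs fall outside the cutoffs; all 13 retained. Mean = 11003/13 = 846.385

846 ms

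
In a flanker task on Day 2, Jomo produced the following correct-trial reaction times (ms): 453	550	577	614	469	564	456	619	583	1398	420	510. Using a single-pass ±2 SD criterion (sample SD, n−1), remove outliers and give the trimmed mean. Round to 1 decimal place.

n = 12, ΣRT = 7213, M = 601.083
Σ(x−M)² = 741966.92; s = √(741966.92/11) = 259.714
Cutoffs: 601.083 ± 2·259.714 → [81.7, 1120.5]
Outside: 1398 → excluded.
Retained (n=11): Σ = 5815, mean = 5815/11 = 528.636

528.6 ms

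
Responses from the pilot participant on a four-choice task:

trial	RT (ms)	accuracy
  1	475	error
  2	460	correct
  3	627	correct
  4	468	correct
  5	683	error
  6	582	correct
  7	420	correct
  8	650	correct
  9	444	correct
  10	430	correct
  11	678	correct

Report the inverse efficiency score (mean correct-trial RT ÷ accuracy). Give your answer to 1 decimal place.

Correct trials (n=9): 460, 627, 468, 582, 420, 650, 444, 430, 678
Mean correct RT = 4759/9 = 528.7778 ms
Proportion correct = 9/11
IES = 528.7778 / (9/11) = 646.284 ms

646.3 ms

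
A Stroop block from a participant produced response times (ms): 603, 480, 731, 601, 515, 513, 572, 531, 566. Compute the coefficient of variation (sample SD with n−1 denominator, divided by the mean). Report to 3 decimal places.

n = 9, Σ = 5112, M = 568.0000
Σ(x−M)² = 43850.000; s = √(43850.000/8) = 74.0355
CV = 74.0355 / 568.0000 = 0.13034

0.130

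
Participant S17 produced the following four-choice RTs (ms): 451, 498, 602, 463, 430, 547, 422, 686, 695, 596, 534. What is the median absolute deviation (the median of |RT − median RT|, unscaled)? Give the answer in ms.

71 ms

Sorted: 422, 430, 451, 463, 498, 534, 547, 596, 602, 686, 695 → median = 534
|x − 534|: 83, 36, 68, 71, 104, 13, 112, 152, 161, 62, 0
Sorted deviations: 0, 13, 36, 62, 68, 71, 83, 104, 112, 152, 161 → MAD = 71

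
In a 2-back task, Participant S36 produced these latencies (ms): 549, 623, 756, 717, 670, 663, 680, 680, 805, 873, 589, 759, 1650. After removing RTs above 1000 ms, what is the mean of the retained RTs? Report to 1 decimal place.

697.0 ms

Excluded: 1650
Retained (n=12): Σ = 8364
Mean = 8364/12 = 697.0000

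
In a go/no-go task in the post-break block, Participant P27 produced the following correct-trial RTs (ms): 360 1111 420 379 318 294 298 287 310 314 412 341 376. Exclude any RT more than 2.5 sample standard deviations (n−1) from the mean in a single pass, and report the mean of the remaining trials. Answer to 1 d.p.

n = 13, ΣRT = 5220, M = 401.538
Σ(x−M)² = 568761.23; s = √(568761.23/12) = 217.708
Cutoffs: 401.538 ± 2.5·217.708 → [-142.7, 945.8]
Outside: 1111 → excluded.
Retained (n=12): Σ = 4109, mean = 4109/12 = 342.417

342.4 ms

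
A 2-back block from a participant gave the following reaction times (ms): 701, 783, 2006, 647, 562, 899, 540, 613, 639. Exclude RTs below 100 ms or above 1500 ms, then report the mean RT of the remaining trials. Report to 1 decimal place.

Excluded: 2006
Retained (n=8): Σ = 5384
Mean = 5384/8 = 673.0000

673.0 ms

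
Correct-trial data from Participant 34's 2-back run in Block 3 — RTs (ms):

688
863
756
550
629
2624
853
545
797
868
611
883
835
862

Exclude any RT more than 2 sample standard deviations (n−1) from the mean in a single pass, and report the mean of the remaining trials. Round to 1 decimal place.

749.2 ms

n = 14, ΣRT = 12364, M = 883.143
Σ(x−M)² = 3460533.71; s = √(3460533.71/13) = 515.941
Cutoffs: 883.143 ± 2·515.941 → [-148.7, 1915.0]
Outside: 2624 → excluded.
Retained (n=13): Σ = 9740, mean = 9740/13 = 749.231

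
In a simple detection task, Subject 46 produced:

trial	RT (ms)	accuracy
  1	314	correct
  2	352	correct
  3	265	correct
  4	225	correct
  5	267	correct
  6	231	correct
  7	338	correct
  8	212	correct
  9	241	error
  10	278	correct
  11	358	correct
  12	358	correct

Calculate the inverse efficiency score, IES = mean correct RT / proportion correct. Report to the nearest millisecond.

317 ms

Correct trials (n=11): 314, 352, 265, 225, 267, 231, 338, 212, 278, 358, 358
Mean correct RT = 3198/11 = 290.7273 ms
Proportion correct = 11/12
IES = 290.7273 / (11/12) = 317.157 ms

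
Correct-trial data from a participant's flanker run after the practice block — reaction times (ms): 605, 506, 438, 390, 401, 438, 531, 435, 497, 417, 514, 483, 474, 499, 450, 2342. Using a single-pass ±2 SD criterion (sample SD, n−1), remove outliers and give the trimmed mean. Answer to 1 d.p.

n = 16, ΣRT = 9420, M = 588.750
Σ(x−M)² = 3323335.00; s = √(3323335.00/15) = 470.697
Cutoffs: 588.750 ± 2·470.697 → [-352.6, 1530.1]
Outside: 2342 → excluded.
Retained (n=15): Σ = 7078, mean = 7078/15 = 471.867

471.9 ms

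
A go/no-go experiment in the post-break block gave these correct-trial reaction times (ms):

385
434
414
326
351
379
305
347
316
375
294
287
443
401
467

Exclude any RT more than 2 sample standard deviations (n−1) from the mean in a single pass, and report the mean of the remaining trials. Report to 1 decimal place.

n = 15, ΣRT = 5524, M = 368.267
Σ(x−M)² = 44648.93; s = √(44648.93/14) = 56.473
Cutoffs: 368.267 ± 2·56.473 → [255.3, 481.2]
No RTs fall outside the cutoffs; all 15 retained. Mean = 5524/15 = 368.267

368.3 ms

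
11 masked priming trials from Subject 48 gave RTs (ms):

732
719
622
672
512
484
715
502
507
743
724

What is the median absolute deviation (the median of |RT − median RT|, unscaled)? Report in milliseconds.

Sorted: 484, 502, 507, 512, 622, 672, 715, 719, 724, 732, 743 → median = 672
|x − 672|: 60, 47, 50, 0, 160, 188, 43, 170, 165, 71, 52
Sorted deviations: 0, 43, 47, 50, 52, 60, 71, 160, 165, 170, 188 → MAD = 60

60 ms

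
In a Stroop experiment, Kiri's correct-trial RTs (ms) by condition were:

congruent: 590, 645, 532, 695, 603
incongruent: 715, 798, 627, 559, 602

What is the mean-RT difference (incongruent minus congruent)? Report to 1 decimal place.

47.2 ms

M(congruent) = 3065/5 = 613.000
M(incongruent) = 3301/5 = 660.200
Difference = 660.200 − 613.000 = 47.200 ms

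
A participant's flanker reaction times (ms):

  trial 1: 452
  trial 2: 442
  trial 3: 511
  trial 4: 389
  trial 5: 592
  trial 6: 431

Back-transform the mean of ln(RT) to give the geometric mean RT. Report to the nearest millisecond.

ln(RT): 6.1137, 6.0913, 6.2364, 5.9636, 6.3835, 6.0661
Mean ln(RT) = 36.8546/6 = 6.14243
Geometric mean = exp(6.14243) = 465.18 ms

465 ms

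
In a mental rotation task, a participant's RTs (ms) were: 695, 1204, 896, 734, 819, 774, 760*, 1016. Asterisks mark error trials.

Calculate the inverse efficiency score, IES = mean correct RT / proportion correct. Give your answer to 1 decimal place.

1002.1 ms

Correct trials (n=7): 695, 1204, 896, 734, 819, 774, 1016
Mean correct RT = 6138/7 = 876.8571 ms
Proportion correct = 7/8
IES = 876.8571 / (7/8) = 1002.122 ms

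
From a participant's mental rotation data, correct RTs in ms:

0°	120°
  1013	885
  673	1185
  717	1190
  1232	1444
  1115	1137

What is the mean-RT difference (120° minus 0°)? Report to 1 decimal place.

M(0°) = 4750/5 = 950.000
M(120°) = 5841/5 = 1168.200
Difference = 1168.200 − 950.000 = 218.200 ms

218.2 ms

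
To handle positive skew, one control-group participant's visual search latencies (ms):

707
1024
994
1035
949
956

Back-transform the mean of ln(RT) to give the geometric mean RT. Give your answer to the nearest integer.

937 ms

ln(RT): 6.5610, 6.9315, 6.9017, 6.9422, 6.8554, 6.8628
Mean ln(RT) = 41.0546/6 = 6.84243
Geometric mean = exp(6.84243) = 936.76 ms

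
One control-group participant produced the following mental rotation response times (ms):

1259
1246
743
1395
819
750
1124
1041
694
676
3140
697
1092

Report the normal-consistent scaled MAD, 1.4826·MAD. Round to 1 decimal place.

431.4 ms

Sorted: 676, 694, 697, 743, 750, 819, 1041, 1092, 1124, 1246, 1259, 1395, 3140 → median = 1041
|x − 1041| sorted: 0, 51, 83, 205, 218, 222, 291, 298, 344, 347, 354, 365, 2099 → MAD = 291
Robust SD ≈ 1.4826 × 291 = 431.437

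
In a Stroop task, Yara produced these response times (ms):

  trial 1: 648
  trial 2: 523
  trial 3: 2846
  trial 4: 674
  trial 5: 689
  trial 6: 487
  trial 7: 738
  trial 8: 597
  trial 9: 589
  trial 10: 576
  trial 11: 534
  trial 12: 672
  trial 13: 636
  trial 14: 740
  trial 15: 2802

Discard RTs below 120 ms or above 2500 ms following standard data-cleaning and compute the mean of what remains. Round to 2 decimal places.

Excluded: 2802, 2846
Retained (n=13): Σ = 8103
Mean = 8103/13 = 623.3077

623.31 ms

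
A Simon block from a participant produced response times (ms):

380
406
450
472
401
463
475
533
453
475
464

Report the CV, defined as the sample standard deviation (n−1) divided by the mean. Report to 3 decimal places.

n = 11, Σ = 4972, M = 452.0000
Σ(x−M)² = 18190.000; s = √(18190.000/10) = 42.6497
CV = 42.6497 / 452.0000 = 0.09436

0.094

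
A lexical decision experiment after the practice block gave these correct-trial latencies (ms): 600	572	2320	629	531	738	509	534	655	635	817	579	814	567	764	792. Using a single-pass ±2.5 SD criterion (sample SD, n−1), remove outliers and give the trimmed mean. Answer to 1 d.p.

n = 16, ΣRT = 12056, M = 753.500
Σ(x−M)² = 2781896.00; s = √(2781896.00/15) = 430.650
Cutoffs: 753.500 ± 2.5·430.650 → [-323.1, 1830.1]
Outside: 2320 → excluded.
Retained (n=15): Σ = 9736, mean = 9736/15 = 649.067

649.1 ms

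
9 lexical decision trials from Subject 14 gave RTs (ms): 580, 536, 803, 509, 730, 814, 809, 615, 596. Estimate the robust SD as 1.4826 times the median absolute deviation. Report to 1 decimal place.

Sorted: 509, 536, 580, 596, 615, 730, 803, 809, 814 → median = 615
|x − 615| sorted: 0, 19, 35, 79, 106, 115, 188, 194, 199 → MAD = 106
Robust SD ≈ 1.4826 × 106 = 157.156

157.2 ms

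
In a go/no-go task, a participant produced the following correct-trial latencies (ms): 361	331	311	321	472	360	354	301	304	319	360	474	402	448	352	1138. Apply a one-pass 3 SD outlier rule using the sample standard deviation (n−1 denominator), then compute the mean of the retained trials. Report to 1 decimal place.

n = 16, ΣRT = 6608, M = 413.000
Σ(x−M)² = 608550.00; s = √(608550.00/15) = 201.420
Cutoffs: 413.000 ± 3·201.420 → [-191.3, 1017.3]
Outside: 1138 → excluded.
Retained (n=15): Σ = 5470, mean = 5470/15 = 364.667

364.7 ms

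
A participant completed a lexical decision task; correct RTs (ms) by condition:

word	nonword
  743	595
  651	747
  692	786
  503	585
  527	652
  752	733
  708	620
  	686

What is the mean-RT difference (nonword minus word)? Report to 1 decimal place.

M(word) = 4576/7 = 653.714
M(nonword) = 5404/8 = 675.500
Difference = 675.500 − 653.714 = 21.786 ms

21.8 ms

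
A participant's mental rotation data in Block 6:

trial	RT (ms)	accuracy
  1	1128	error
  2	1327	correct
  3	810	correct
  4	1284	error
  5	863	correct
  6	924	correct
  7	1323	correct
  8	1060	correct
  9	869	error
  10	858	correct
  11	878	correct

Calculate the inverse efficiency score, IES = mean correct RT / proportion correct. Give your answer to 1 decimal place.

1382.4 ms

Correct trials (n=8): 1327, 810, 863, 924, 1323, 1060, 858, 878
Mean correct RT = 8043/8 = 1005.3750 ms
Proportion correct = 8/11
IES = 1005.3750 / (8/11) = 1382.391 ms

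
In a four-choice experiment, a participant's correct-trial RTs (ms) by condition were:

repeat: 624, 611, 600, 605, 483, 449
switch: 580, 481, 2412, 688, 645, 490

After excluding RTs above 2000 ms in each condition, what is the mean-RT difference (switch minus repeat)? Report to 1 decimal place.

switch: exclude 2412
M(repeat) = 3372/6 = 562.000
M(switch) = 2884/5 = 576.800
Difference = 576.800 − 562.000 = 14.800 ms

14.8 ms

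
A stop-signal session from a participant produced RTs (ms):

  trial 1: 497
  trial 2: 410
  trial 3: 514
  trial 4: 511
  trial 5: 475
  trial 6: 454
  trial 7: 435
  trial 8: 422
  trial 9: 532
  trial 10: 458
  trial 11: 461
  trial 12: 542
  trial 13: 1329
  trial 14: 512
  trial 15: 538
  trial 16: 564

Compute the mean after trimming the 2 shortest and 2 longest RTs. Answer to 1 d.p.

494.1 ms

Sorted: 410, 422, 435, 454, 458, 461, 475, 497, 511, 512, 514, 532, 538, 542, 564, 1329
Drop lowest 2 (410, 422) and highest 2 (564, 1329)
Remaining (n=12): Σ = 5929, mean = 5929/12 = 494.083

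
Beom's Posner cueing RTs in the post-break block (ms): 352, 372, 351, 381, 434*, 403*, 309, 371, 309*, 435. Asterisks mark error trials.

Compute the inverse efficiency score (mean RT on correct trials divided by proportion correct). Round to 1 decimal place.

524.7 ms

Correct trials (n=7): 352, 372, 351, 381, 309, 371, 435
Mean correct RT = 2571/7 = 367.2857 ms
Proportion correct = 7/10
IES = 367.2857 / (7/10) = 524.694 ms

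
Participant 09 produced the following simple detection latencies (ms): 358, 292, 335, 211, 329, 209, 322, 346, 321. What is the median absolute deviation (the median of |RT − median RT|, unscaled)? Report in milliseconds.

Sorted: 209, 211, 292, 321, 322, 329, 335, 346, 358 → median = 322
|x − 322|: 36, 30, 13, 111, 7, 113, 0, 24, 1
Sorted deviations: 0, 1, 7, 13, 24, 30, 36, 111, 113 → MAD = 24

24 ms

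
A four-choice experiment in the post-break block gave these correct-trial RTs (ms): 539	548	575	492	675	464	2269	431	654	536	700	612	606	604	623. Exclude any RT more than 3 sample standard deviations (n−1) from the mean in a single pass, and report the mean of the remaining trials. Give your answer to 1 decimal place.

575.6 ms

n = 15, ΣRT = 10328, M = 688.533
Σ(x−M)² = 2757121.73; s = √(2757121.73/14) = 443.776
Cutoffs: 688.533 ± 3·443.776 → [-642.8, 2019.9]
Outside: 2269 → excluded.
Retained (n=14): Σ = 8059, mean = 8059/14 = 575.643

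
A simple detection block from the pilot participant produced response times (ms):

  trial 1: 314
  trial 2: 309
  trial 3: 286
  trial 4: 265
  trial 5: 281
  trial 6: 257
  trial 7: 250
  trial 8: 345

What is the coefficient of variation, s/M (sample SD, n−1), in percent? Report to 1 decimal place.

11.2%

n = 8, Σ = 2307, M = 288.3750
Σ(x−M)² = 7351.875; s = √(7351.875/7) = 32.4078
CV = 32.4078 / 288.3750 = 0.11238 = 11.238%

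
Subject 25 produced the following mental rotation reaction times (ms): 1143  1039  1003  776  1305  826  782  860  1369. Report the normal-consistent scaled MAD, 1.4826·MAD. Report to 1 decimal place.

Sorted: 776, 782, 826, 860, 1003, 1039, 1143, 1305, 1369 → median = 1003
|x − 1003| sorted: 0, 36, 140, 143, 177, 221, 227, 302, 366 → MAD = 177
Robust SD ≈ 1.4826 × 177 = 262.420

262.4 ms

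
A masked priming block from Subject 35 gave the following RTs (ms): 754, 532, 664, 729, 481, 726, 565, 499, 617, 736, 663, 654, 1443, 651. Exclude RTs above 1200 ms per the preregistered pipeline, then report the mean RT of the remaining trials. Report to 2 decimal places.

Excluded: 1443
Retained (n=13): Σ = 8271
Mean = 8271/13 = 636.2308

636.23 ms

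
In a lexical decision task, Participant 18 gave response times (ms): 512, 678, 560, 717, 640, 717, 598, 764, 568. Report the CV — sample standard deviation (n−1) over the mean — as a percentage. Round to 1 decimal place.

n = 9, Σ = 5754, M = 639.3333
Σ(x−M)² = 58406.000; s = √(58406.000/8) = 85.4444
CV = 85.4444 / 639.3333 = 0.13365 = 13.365%

13.4%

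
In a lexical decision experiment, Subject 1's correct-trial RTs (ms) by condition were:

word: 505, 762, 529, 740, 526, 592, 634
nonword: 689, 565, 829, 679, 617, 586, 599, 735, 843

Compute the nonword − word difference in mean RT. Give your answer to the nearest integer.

70 ms

M(word) = 4288/7 = 612.571
M(nonword) = 6142/9 = 682.444
Difference = 682.444 − 612.571 = 69.873 ms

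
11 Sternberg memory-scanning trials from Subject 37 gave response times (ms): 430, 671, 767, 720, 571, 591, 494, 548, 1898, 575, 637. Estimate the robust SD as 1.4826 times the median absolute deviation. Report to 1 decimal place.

118.6 ms

Sorted: 430, 494, 548, 571, 575, 591, 637, 671, 720, 767, 1898 → median = 591
|x − 591| sorted: 0, 16, 20, 43, 46, 80, 97, 129, 161, 176, 1307 → MAD = 80
Robust SD ≈ 1.4826 × 80 = 118.608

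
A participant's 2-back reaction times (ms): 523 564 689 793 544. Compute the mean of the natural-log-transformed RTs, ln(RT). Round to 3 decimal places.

6.421

ln(RT): 6.2596, 6.3351, 6.5352, 6.6758, 6.2989
Σ ln(RT) = 32.1046
Mean = 32.1046/5 = 6.42093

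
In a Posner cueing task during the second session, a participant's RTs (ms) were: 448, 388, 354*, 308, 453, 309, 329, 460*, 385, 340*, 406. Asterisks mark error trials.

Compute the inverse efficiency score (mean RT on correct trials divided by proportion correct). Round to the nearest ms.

Correct trials (n=8): 448, 388, 308, 453, 309, 329, 385, 406
Mean correct RT = 3026/8 = 378.2500 ms
Proportion correct = 8/11
IES = 378.2500 / (8/11) = 520.094 ms

520 ms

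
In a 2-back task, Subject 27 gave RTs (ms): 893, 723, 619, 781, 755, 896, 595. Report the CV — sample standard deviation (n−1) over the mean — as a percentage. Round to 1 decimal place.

15.8%

n = 7, Σ = 5262, M = 751.7143
Σ(x−M)² = 84645.429; s = √(84645.429/6) = 118.7753
CV = 118.7753 / 751.7143 = 0.15801 = 15.801%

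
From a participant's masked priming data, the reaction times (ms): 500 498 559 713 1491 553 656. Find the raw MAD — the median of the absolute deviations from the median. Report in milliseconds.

61 ms

Sorted: 498, 500, 553, 559, 656, 713, 1491 → median = 559
|x − 559|: 59, 61, 0, 154, 932, 6, 97
Sorted deviations: 0, 6, 59, 61, 97, 154, 932 → MAD = 61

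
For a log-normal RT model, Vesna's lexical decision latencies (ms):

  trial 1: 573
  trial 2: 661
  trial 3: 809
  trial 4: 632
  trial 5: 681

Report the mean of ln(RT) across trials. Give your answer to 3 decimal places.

ln(RT): 6.3509, 6.4938, 6.6958, 6.4489, 6.5236
Σ ln(RT) = 32.5129
Mean = 32.5129/5 = 6.50258

6.503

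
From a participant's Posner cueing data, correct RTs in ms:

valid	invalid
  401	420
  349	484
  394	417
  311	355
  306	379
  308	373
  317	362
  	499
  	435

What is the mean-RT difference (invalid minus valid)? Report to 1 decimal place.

72.9 ms

M(valid) = 2386/7 = 340.857
M(invalid) = 3724/9 = 413.778
Difference = 413.778 − 340.857 = 72.921 ms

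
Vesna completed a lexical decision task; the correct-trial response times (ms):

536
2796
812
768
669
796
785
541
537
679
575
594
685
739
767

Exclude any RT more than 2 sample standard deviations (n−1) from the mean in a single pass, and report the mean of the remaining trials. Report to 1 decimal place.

677.4 ms

n = 15, ΣRT = 12279, M = 818.600
Σ(x−M)² = 4329079.60; s = √(4329079.60/14) = 556.076
Cutoffs: 818.600 ± 2·556.076 → [-293.6, 1930.8]
Outside: 2796 → excluded.
Retained (n=14): Σ = 9483, mean = 9483/14 = 677.357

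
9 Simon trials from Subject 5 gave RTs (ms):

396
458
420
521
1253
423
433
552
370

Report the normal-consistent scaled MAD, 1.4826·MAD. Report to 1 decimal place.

54.9 ms

Sorted: 370, 396, 420, 423, 433, 458, 521, 552, 1253 → median = 433
|x − 433| sorted: 0, 10, 13, 25, 37, 63, 88, 119, 820 → MAD = 37
Robust SD ≈ 1.4826 × 37 = 54.856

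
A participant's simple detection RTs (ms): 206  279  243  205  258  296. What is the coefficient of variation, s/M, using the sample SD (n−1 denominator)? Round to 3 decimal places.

n = 6, Σ = 1487, M = 247.8333
Σ(x−M)² = 7002.833; s = √(7002.833/5) = 37.4241
CV = 37.4241 / 247.8333 = 0.15101

0.151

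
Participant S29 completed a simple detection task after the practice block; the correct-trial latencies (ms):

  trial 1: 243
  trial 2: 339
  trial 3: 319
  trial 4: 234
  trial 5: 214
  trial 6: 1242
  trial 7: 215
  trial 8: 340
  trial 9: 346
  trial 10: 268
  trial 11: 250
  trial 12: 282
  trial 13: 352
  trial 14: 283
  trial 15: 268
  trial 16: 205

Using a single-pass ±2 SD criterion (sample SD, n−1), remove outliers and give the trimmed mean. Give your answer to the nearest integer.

277 ms

n = 16, ΣRT = 5400, M = 337.500
Σ(x−M)² = 909578.00; s = √(909578.00/15) = 246.249
Cutoffs: 337.500 ± 2·246.249 → [-155.0, 830.0]
Outside: 1242 → excluded.
Retained (n=15): Σ = 4158, mean = 4158/15 = 277.200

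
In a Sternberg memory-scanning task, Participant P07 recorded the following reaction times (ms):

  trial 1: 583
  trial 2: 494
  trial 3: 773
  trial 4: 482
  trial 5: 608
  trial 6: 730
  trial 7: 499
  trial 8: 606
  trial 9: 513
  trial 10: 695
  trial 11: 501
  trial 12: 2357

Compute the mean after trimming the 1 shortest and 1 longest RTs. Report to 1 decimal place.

600.2 ms

Sorted: 482, 494, 499, 501, 513, 583, 606, 608, 695, 730, 773, 2357
Drop lowest 1 (482) and highest 1 (2357)
Remaining (n=10): Σ = 6002, mean = 6002/10 = 600.200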